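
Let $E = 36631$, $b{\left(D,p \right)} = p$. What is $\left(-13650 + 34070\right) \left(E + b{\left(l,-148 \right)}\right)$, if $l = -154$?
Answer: $744982860$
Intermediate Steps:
$\left(-13650 + 34070\right) \left(E + b{\left(l,-148 \right)}\right) = \left(-13650 + 34070\right) \left(36631 - 148\right) = 20420 \cdot 36483 = 744982860$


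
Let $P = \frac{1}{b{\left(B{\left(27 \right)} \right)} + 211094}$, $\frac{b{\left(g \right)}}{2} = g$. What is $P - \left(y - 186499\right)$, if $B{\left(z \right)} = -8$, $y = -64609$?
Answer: $\frac{53003374425}{211078} \approx 2.5111 \cdot 10^{5}$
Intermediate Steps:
$b{\left(g \right)} = 2 g$
$P = \frac{1}{211078}$ ($P = \frac{1}{2 \left(-8\right) + 211094} = \frac{1}{-16 + 211094} = \frac{1}{211078} \approx 4.7376 \cdot 10^{-6}$)
$P - \left(y - 186499\right) = \frac{1}{211078} - \left(-64609 - 186499\right) = \frac{1}{211078} - -251108 = \frac{1}{211078} + 251108 = \frac{53003374425}{211078}$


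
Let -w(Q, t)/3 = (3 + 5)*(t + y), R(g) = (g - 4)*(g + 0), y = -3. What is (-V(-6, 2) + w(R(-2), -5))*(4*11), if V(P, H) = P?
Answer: 8712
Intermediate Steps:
R(g) = g*(-4 + g) (R(g) = (-4 + g)*g = g*(-4 + g))
w(Q, t) = 72 - 24*t (w(Q, t) = -3*(3 + 5)*(t - 3) = -24*(-3 + t) = -3*(-24 + 8*t) = 72 - 24*t)
(-V(-6, 2) + w(R(-2), -5))*(4*11) = (-1*(-6) + (72 - 24*(-5)))*(4*11) = (6 + (72 + 120))*44 = (6 + 192)*44 = 198*44 = 8712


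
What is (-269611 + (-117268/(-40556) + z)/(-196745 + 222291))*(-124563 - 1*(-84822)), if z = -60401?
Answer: 1387612622964954048/129505447 ≈ 1.0715e+10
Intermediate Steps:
(-269611 + (-117268/(-40556) + z)/(-196745 + 222291))*(-124563 - 1*(-84822)) = (-269611 + (-117268/(-40556) - 60401)/(-196745 + 222291))*(-124563 - 1*(-84822)) = (-269611 + (-117268*(-1/40556) - 60401)/25546)*(-124563 + 84822) = (-269611 + (29317/10139 - 60401)*(1/25546))*(-39741) = (-269611 - 612376422/10139*1/25546)*(-39741) = (-269611 - 306188211/129505447)*(-39741) = -34916399259328/129505447*(-39741) = 1387612622964954048/129505447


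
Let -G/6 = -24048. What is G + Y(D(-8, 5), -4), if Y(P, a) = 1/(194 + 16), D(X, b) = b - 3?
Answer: 30300481/210 ≈ 1.4429e+5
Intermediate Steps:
G = 144288 (G = -6*(-24048) = 144288)
D(X, b) = -3 + b
Y(P, a) = 1/210
G + Y(D(-8, 5), -4) = 144288 + 1/210 = 30300481/210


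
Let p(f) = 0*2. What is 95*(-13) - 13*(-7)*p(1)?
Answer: -1235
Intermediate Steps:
p(f) = 0
95*(-13) - 13*(-7)*p(1) = 95*(-13) - 13*(-7)*0 = -1235 - (-91)*0 = -1235 - 1*0 = -1235 + 0 = -1235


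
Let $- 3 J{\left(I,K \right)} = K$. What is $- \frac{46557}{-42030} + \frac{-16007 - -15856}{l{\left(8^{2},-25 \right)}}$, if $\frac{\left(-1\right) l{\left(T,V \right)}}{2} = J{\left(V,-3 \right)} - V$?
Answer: $\frac{487083}{121420} \approx 4.0116$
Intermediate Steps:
$J{\left(I,K \right)} = - \frac{K}{3}$
$l{\left(T,V \right)} = -2 + 2 V$ ($l{\left(T,V \right)} = - 2 \left(\left(- \frac{1}{3}\right) \left(-3\right) - V\right) = - 2 \left(1 - V\right) = -2 + 2 V$)
$- \frac{46557}{-42030} + \frac{-16007 - -15856}{l{\left(8^{2},-25 \right)}} = - \frac{46557}{-42030} + \frac{-16007 - -15856}{-2 + 2 \left(-25\right)} = \left(-46557\right) \left(- \frac{1}{42030}\right) + \frac{-16007 + 15856}{-2 - 50} = \frac{5173}{4670} - \frac{151}{-52} = \frac{5173}{4670} - - \frac{151}{52} = \frac{5173}{4670} + \frac{151}{52} = \frac{487083}{121420}$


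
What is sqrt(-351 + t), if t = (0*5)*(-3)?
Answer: 3*I*sqrt(39) ≈ 18.735*I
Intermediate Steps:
t = 0 (t = 0*(-3) = 0)
sqrt(-351 + t) = sqrt(-351 + 0) = sqrt(-351) = 3*I*sqrt(39)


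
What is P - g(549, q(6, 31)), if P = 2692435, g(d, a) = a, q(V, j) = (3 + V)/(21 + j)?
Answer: 140006611/52 ≈ 2.6924e+6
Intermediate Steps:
q(V, j) = (3 + V)/(21 + j)
P - g(549, q(6, 31)) = 2692435 - (3 + 6)/(21 + 31) = 2692435 - 9/52 = 140006611/52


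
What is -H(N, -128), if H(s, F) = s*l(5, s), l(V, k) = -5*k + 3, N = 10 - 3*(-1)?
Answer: 806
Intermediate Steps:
N = 13 (N = 10 + 3 = 13)
l(V, k) = 3 - 5*k
H(s, F) = s*(3 - 5*s)
-H(N, -128) = -13*(3 - 5*13) = -13*(3 - 65) = -13*(-62) = -1*(-806) = 806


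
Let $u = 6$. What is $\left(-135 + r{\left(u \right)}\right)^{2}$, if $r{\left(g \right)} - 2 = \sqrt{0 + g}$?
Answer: $\left(133 - \sqrt{6}\right)^{2} \approx 17043.0$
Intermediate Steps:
$r{\left(g \right)} = 2 + \sqrt{g}$ ($r{\left(g \right)} = 2 + \sqrt{0 + g} = 2 + \sqrt{g}$)
$\left(-135 + r{\left(u \right)}\right)^{2} = \left(-135 + \left(2 + \sqrt{6}\right)\right)^{2} = \left(-133 + \sqrt{6}\right)^{2}$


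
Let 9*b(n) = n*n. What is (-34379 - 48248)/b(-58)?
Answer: -743643/3364 ≈ -221.06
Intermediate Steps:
b(n) = n²/9 (b(n) = (n*n)/9 = n²/9)
(-34379 - 48248)/b(-58) = (-34379 - 48248)/(((⅑)*(-58)²)) = -82627/((⅑)*3364) = -82627/3364/9 = -82627*9/3364 = -743643/3364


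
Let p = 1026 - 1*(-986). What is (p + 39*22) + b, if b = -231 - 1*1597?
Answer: 1042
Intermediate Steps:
p = 2012 (p = 1026 + 986 = 2012)
b = -1828 (b = -231 - 1597 = -1828)
(p + 39*22) + b = (2012 + 39*22) - 1828 = (2012 + 858) - 1828 = 2870 - 1828 = 1042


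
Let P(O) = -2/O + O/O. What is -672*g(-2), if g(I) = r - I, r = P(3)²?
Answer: -4256/3 ≈ -1418.7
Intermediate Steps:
P(O) = 1 - 2/O (P(O) = -2/O + 1 = 1 - 2/O)
r = ⅑ (r = ((-2 + 3)/3)² = ((⅓)*1)² = (⅓)² = ⅑ ≈ 0.11111)
g(I) = ⅑ - I
-672*g(-2) = -672*(⅑ - 1*(-2)) = -672*(⅑ + 2) = -672*19/9 = -4256/3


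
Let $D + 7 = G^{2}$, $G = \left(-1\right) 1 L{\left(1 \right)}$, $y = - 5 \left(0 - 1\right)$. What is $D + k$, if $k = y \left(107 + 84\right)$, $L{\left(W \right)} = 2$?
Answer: $952$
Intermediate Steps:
$y = 5$ ($y = \left(-5\right) \left(-1\right) = 5$)
$G = -2$ ($G = \left(-1\right) 1 \cdot 2 = \left(-1\right) 2 = -2$)
$k = 955$ ($k = 5 \left(107 + 84\right) = 5 \cdot 191 = 955$)
$D = -3$ ($D = -7 + \left(-2\right)^{2} = -7 + 4 = -3$)
$D + k = -3 + 955 = 952$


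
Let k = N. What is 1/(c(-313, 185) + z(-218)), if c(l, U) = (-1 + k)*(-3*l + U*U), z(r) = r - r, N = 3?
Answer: 1/70328 ≈ 1.4219e-5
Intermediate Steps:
z(r) = 0
k = 3
c(l, U) = -6*l + 2*U² (c(l, U) = (-1 + 3)*(-3*l + U*U) = 2*(-3*l + U²) = 2*(U² - 3*l) = -6*l + 2*U²)
1/(c(-313, 185) + z(-218)) = 1/((-6*(-313) + 2*185²) + 0) = 1/((1878 + 2*34225) + 0) = 1/((1878 + 68450) + 0) = 1/(70328 + 0) = 1/70328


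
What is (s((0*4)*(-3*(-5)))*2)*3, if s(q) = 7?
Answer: 42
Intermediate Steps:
(s((0*4)*(-3*(-5)))*2)*3 = (7*2)*3 = 14*3 = 42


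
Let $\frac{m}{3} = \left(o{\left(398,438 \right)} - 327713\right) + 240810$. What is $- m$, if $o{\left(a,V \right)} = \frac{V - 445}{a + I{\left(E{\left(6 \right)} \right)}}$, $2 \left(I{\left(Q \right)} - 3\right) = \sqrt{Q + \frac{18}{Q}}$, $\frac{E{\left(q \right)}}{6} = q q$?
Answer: $\frac{287370463629}{1102265} - \frac{12 \sqrt{7779}}{1102265} \approx 2.6071 \cdot 10^{5}$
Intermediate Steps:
$E{\left(q \right)} = 6 q^{2}$ ($E{\left(q \right)} = 6 q q = 6 q^{2}$)
$I{\left(Q \right)} = 3 + \frac{\sqrt{Q + \frac{18}{Q}}}{2}$
$o{\left(a,V \right)} = \frac{-445 + V}{3 + a + \frac{\sqrt{7779}}{12}}$ ($o{\left(a,V \right)} = \frac{V - 445}{a + \left(3 + \frac{\sqrt{6 \cdot 6^{2} + \frac{18}{6 \cdot 6^{2}}}}{2}\right)} = \frac{-445 + V}{a + \left(3 + \frac{\sqrt{6 \cdot 36 + \frac{18}{6 \cdot 36}}}{2}\right)} = \frac{-445 + V}{a + \left(3 + \frac{\sqrt{216 + \frac{18}{216}}}{2}\right)} = \frac{-445 + V}{a + \left(3 + \frac{\sqrt{216 + 18 \cdot \frac{1}{216}}}{2}\right)} = \frac{-445 + V}{a + \left(3 + \frac{\sqrt{216 + \frac{1}{12}}}{2}\right)} = \frac{-445 + V}{a + \left(3 + \frac{\sqrt{\frac{2593}{12}}}{2}\right)} = \frac{-445 + V}{a + \left(3 + \frac{\frac{1}{6} \sqrt{7779}}{2}\right)} = \frac{-445 + V}{a + \left(3 + \frac{\sqrt{7779}}{12}\right)} = \frac{-445 + V}{3 + a + \frac{\sqrt{7779}}{12}}$)
$m = -260709 - \frac{252}{4812 + \sqrt{7779}}$ ($m = 3 \left(\left(\frac{12 \left(-445 + 438\right)}{36 + \sqrt{7779} + 12 \cdot 398} - 327713\right) + 240810\right) = 3 \left(\left(12 \frac{1}{36 + \sqrt{7779} + 4776} \left(-7\right) - 327713\right) + 240810\right) = 3 \left(\left(12 \frac{1}{4812 + \sqrt{7779}} \left(-7\right) - 327713\right) + 240810\right) = 3 \left(\left(- \frac{84}{4812 + \sqrt{7779}} - 327713\right) + 240810\right) = 3 \left(\left(-327713 - \frac{84}{4812 + \sqrt{7779}}\right) + 240810\right) = 3 \left(-86903 - \frac{84}{4812 + \sqrt{7779}}\right) = -260709 - \frac{252}{4812 + \sqrt{7779}} \approx -2.6071 \cdot 10^{5}$)
$- m = - (- \frac{287370463629}{1102265} + \frac{12 \sqrt{7779}}{1102265}) = \frac{287370463629}{1102265} - \frac{12 \sqrt{7779}}{1102265}$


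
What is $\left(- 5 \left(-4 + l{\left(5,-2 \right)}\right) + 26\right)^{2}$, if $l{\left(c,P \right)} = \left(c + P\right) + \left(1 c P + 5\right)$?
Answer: $3136$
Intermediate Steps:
$l{\left(c,P \right)} = 5 + P + c + P c$ ($l{\left(c,P \right)} = \left(P + c\right) + \left(c P + 5\right) = \left(P + c\right) + \left(P c + 5\right) = \left(P + c\right) + \left(5 + P c\right) = 5 + P + c + P c$)
$\left(- 5 \left(-4 + l{\left(5,-2 \right)}\right) + 26\right)^{2} = \left(- 5 \left(-4 + \left(5 - 2 + 5 - 10\right)\right) + 26\right)^{2} = \left(- 5 \left(-4 - 2\right) + 26\right)^{2} = \left(\left(-5\right) \left(-6\right) + 26\right)^{2} = \left(30 + 26\right)^{2} = 56^{2} = 3136$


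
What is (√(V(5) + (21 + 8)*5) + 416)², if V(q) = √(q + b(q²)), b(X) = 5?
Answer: (416 + √(145 + √10))² ≈ 1.8333e+5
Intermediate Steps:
V(q) = √(5 + q) (V(q) = √(q + 5) = √(5 + q))
(√(V(5) + (21 + 8)*5) + 416)² = (√(√(5 + 5) + (21 + 8)*5) + 416)² = (√(√10 + 29*5) + 416)² = (√(√10 + 145) + 416)² = (√(145 + √10) + 416)² = (416 + √(145 + √10))²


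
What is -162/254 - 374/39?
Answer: -50657/4953 ≈ -10.228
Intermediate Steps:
-162/254 - 374/39 = -162*1/254 - 374*1/39 = -81/127 - 374/39 = -50657/4953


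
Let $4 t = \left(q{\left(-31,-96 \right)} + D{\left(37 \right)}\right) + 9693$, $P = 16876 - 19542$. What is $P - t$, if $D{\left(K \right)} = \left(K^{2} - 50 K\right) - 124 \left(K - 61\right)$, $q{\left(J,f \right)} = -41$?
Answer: $- \frac{22811}{4} \approx -5702.8$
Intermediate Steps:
$D{\left(K \right)} = 7564 + K^{2} - 174 K$ ($D{\left(K \right)} = \left(K^{2} - 50 K\right) - 124 \left(-61 + K\right) = \left(K^{2} - 50 K\right) - \left(-7564 + 124 K\right) = 7564 + K^{2} - 174 K$)
$P = -2666$ ($P = 16876 - 19542 = -2666$)
$t = \frac{12147}{4}$ ($t = \frac{\left(-41 + \left(7564 + 37^{2} - 6438\right)\right) + 9693}{4} = \frac{\left(-41 + \left(7564 + 1369 - 6438\right)\right) + 9693}{4} = \frac{\left(-41 + 2495\right) + 9693}{4} = \frac{2454 + 9693}{4} = \frac{1}{4} \cdot 12147 = \frac{12147}{4} \approx 3036.8$)
$P - t = -2666 - \frac{12147}{4} = - \frac{22811}{4}$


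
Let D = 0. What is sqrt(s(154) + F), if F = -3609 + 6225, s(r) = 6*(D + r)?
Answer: 2*sqrt(885) ≈ 59.498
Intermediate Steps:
s(r) = 6*r (s(r) = 6*(0 + r) = 6*r)
F = 2616
sqrt(s(154) + F) = sqrt(6*154 + 2616) = sqrt(924 + 2616) = sqrt(3540) = 2*sqrt(885)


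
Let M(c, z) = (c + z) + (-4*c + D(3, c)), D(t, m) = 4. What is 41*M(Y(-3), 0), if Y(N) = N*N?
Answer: -943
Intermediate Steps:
Y(N) = N²
M(c, z) = 4 + z - 3*c (M(c, z) = (c + z) + (-4*c + 4) = (c + z) + (4 - 4*c) = 4 + z - 3*c)
41*M(Y(-3), 0) = 41*(4 + 0 - 3*(-3)²) = 41*(4 + 0 - 3*9) = 41*(4 + 0 - 27) = 41*(-23) = -943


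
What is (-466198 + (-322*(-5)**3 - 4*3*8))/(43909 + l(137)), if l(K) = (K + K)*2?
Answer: -426044/44457 ≈ -9.5833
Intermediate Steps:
l(K) = 4*K (l(K) = (2*K)*2 = 4*K)
(-466198 + (-322*(-5)**3 - 4*3*8))/(43909 + l(137)) = (-466198 + (-322*(-5)**3 - 4*3*8))/(43909 + 4*137) = (-466198 + (-322*(-125) - 12*8))/(43909 + 548) = (-466198 + (40250 - 96))/44457 = (-466198 + 40154)*(1/44457) = -426044*1/44457 = -426044/44457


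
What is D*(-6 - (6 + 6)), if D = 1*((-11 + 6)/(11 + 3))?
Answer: 45/7 ≈ 6.4286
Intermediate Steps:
D = -5/14 (D = 1*(-5/14) = -5/14 ≈ -0.35714)
D*(-6 - (6 + 6)) = -5*(-6 - (6 + 6))/14 = -5*(-6 - 1*12)/14 = -5*(-6 - 12)/14 = -5/14*(-18) = 45/7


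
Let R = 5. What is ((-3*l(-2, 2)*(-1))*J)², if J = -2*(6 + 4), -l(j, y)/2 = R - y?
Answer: 129600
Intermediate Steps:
l(j, y) = -10 + 2*y (l(j, y) = -2*(5 - y) = -10 + 2*y)
J = -20 (J = -2*10 = -20)
((-3*l(-2, 2)*(-1))*J)² = ((-3*(-10 + 2*2)*(-1))*(-20))² = ((-3*(-10 + 4)*(-1))*(-20))² = ((-3*(-6)*(-1))*(-20))² = ((18*(-1))*(-20))² = (-18*(-20))² = 360² = 129600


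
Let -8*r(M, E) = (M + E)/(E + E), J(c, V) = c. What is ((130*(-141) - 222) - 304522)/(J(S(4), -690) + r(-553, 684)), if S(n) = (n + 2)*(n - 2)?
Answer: -3535721856/131197 ≈ -26950.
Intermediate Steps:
S(n) = (-2 + n)*(2 + n) (S(n) = (2 + n)*(-2 + n) = (-2 + n)*(2 + n))
r(M, E) = -(E + M)/(16*E) (r(M, E) = -(M + E)/(8*(E + E)) = -(E + M)/(8*(2*E)) = -(E + M)*1/(2*E)/8 = -(E + M)/(16*E))
((130*(-141) - 222) - 304522)/(J(S(4), -690) + r(-553, 684)) = ((130*(-141) - 222) - 304522)/((-4 + 4**2) + (1/16)*(-1*684 - 1*(-553))/684) = ((-18330 - 222) - 304522)/((-4 + 16) + (1/16)*(1/684)*(-684 + 553)) = (-18552 - 304522)/(12 + (1/16)*(1/684)*(-131)) = -323074/(12 - 131/10944) = -323074/131197/10944 = -323074*10944/131197 = -3535721856/131197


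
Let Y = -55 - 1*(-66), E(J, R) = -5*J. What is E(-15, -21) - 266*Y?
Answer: -2851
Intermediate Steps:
Y = 11 (Y = -55 + 66 = 11)
E(-15, -21) - 266*Y = -5*(-15) - 266*11 = 75 - 2926 = -2851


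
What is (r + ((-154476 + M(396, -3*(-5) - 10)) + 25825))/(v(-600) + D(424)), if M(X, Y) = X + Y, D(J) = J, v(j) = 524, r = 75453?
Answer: -17599/316 ≈ -55.693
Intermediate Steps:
(r + ((-154476 + M(396, -3*(-5) - 10)) + 25825))/(v(-600) + D(424)) = (75453 + ((-154476 + (396 + (-3*(-5) - 10))) + 25825))/(524 + 424) = (75453 + ((-154476 + (396 + (15 - 10))) + 25825))/948 = (75453 + ((-154476 + (396 + 5)) + 25825))*(1/948) = (75453 + ((-154476 + 401) + 25825))*(1/948) = (75453 + (-154075 + 25825))*(1/948) = (75453 - 128250)*(1/948) = -52797*1/948 = -17599/316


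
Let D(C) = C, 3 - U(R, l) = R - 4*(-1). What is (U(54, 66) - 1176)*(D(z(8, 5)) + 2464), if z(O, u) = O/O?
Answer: -3034415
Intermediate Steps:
U(R, l) = -1 - R (U(R, l) = 3 - (R - 4*(-1)) = 3 - (R + 4) = 3 - (4 + R) = 3 + (-4 - R) = -1 - R)
z(O, u) = 1
(U(54, 66) - 1176)*(D(z(8, 5)) + 2464) = ((-1 - 1*54) - 1176)*(1 + 2464) = ((-1 - 54) - 1176)*2465 = (-55 - 1176)*2465 = -1231*2465 = -3034415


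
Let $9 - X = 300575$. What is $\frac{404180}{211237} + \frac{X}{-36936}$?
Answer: $\frac{39209726311}{3901124916} \approx 10.051$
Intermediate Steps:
$X = -300566$ ($X = 9 - 300575 = -300566$)
$\frac{404180}{211237} + \frac{X}{-36936} = \frac{404180}{211237} - \frac{300566}{-36936} = 404180 \cdot \frac{1}{211237} - - \frac{150283}{18468} = \frac{404180}{211237} + \frac{150283}{18468} = \frac{39209726311}{3901124916}$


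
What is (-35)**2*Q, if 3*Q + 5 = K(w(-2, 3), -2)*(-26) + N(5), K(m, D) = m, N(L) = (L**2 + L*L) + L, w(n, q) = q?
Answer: -34300/3 ≈ -11433.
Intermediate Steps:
N(L) = L + 2*L**2 (N(L) = (L**2 + L**2) + L = 2*L**2 + L = L + 2*L**2)
Q = -28/3 (Q = -5/3 + (3*(-26) + 5*(1 + 2*5))/3 = -5/3 + (-78 + 5*(1 + 10))/3 = -5/3 + (-78 + 5*11)/3 = -5/3 + (-78 + 55)/3 = -5/3 + (1/3)*(-23) = -5/3 - 23/3 = -28/3 ≈ -9.3333)
(-35)**2*Q = (-35)**2*(-28/3) = 1225*(-28/3) = -34300/3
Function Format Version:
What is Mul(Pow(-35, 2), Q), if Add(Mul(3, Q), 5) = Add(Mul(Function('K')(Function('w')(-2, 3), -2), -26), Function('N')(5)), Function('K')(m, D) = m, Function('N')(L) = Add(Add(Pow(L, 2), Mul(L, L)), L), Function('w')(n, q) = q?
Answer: Rational(-34300, 3) ≈ -11433.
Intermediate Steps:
Function('N')(L) = Add(L, Mul(2, Pow(L, 2))) (Function('N')(L) = Add(Add(Pow(L, 2), Pow(L, 2)), L) = Add(Mul(2, Pow(L, 2)), L) = Add(L, Mul(2, Pow(L, 2))))
Q = Rational(-28, 3) (Q = Add(Rational(-5, 3), Mul(Rational(1, 3), Add(Mul(3, -26), Mul(5, Add(1, Mul(2, 5)))))) = Add(Rational(-5, 3), Mul(Rational(1, 3), Add(-78, Mul(5, Add(1, 10))))) = Add(Rational(-5, 3), Mul(Rational(1, 3), Add(-78, Mul(5, 11)))) = Add(Rational(-5, 3), Mul(Rational(1, 3), Add(-78, 55))) = Add(Rational(-5, 3), Mul(Rational(1, 3), -23)) = Add(Rational(-5, 3), Rational(-23, 3)) = Rational(-28, 3) ≈ -9.3333)
Mul(Pow(-35, 2), Q) = Mul(Pow(-35, 2), Rational(-28, 3)) = Mul(1225, Rational(-28, 3)) = Rational(-34300, 3)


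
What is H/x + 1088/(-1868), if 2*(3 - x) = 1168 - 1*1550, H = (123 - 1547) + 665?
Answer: -407221/90598 ≈ -4.4948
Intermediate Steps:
H = -759 (H = -1424 + 665 = -759)
x = 194 (x = 3 - (1168 - 1*1550)/2 = 3 - (1168 - 1550)/2 = 3 - 1/2*(-382) = 3 + 191 = 194)
H/x + 1088/(-1868) = -759/194 + 1088/(-1868) = -759*1/194 + 1088*(-1/1868) = -759/194 - 272/467 = -407221/90598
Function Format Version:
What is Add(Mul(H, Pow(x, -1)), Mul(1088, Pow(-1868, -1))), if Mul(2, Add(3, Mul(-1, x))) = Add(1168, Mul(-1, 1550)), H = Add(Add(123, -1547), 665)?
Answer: Rational(-407221, 90598) ≈ -4.4948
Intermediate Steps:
H = -759 (H = Add(-1424, 665) = -759)
x = 194 (x = Add(3, Mul(Rational(-1, 2), Add(1168, Mul(-1, 1550)))) = Add(3, Mul(Rational(-1, 2), Add(1168, -1550))) = Add(3, Mul(Rational(-1, 2), -382)) = Add(3, 191) = 194)
Add(Mul(H, Pow(x, -1)), Mul(1088, Pow(-1868, -1))) = Add(Mul(-759, Pow(194, -1)), Mul(1088, Pow(-1868, -1))) = Add(Mul(-759, Rational(1, 194)), Mul(1088, Rational(-1, 1868))) = Add(Rational(-759, 194), Rational(-272, 467)) = Rational(-407221, 90598)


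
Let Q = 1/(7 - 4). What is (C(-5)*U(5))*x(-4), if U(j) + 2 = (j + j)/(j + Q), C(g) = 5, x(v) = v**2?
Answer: -10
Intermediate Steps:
Q = 1/3 ≈ 0.33333
U(j) = -2 + 2*j/(1/3 + j) (U(j) = -2 + (j + j)/(j + 1/3) = -2 + (2*j)/(1/3 + j) = -2 + 2*j/(1/3 + j))
(C(-5)*U(5))*x(-4) = (5*(-2/(1 + 3*5)))*(-4)**2 = (5*(-2/(1 + 15)))*16 = (5*(-2/16))*16 = (5*(-2*1/16))*16 = (5*(-1/8))*16 = -5/8*16 = -10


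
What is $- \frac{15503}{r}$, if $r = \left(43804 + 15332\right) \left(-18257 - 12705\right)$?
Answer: $\frac{15503}{1830968832} \approx 8.4671 \cdot 10^{-6}$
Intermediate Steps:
$r = -1830968832$ ($r = 59136 \left(-30962\right) = -1830968832$)
$- \frac{15503}{r} = - \frac{15503}{-1830968832} = \left(-15503\right) \left(- \frac{1}{1830968832}\right) = \frac{15503}{1830968832}$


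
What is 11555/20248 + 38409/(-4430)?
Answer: -363258391/44849320 ≈ -8.0995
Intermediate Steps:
11555/20248 + 38409/(-4430) = 11555*(1/20248) + 38409*(-1/4430) = 11555/20248 - 38409/4430 = -363258391/44849320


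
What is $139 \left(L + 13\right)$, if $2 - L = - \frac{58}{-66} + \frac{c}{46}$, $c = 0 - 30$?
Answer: $\frac{1558607}{759} \approx 2053.5$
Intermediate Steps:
$c = -30$ ($c = 0 - 30 = -30$)
$L = \frac{1346}{759}$ ($L = 2 - \left(- \frac{58}{-66} - \frac{30}{46}\right) = 2 - \left(\left(-58\right) \left(- \frac{1}{66}\right) - \frac{15}{23}\right) = 2 - \left(\frac{29}{33} - \frac{15}{23}\right) = 2 - \frac{172}{759} = \frac{1346}{759} \approx 1.7734$)
$139 \left(L + 13\right) = 139 \left(\frac{1346}{759} + 13\right) = 139 \cdot \frac{11213}{759} = \frac{1558607}{759}$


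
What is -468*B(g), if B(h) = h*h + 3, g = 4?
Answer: -8892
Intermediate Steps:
B(h) = 3 + h² (B(h) = h² + 3 = 3 + h²)
-468*B(g) = -468*(3 + 4²) = -468*(3 + 16) = -468*19 = -8892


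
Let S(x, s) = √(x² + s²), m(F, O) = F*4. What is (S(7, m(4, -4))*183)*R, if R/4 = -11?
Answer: -8052*√305 ≈ -1.4062e+5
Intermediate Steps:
m(F, O) = 4*F
S(x, s) = √(s² + x²)
R = -44 (R = 4*(-11) = -44)
(S(7, m(4, -4))*183)*R = (√((4*4)² + 7²)*183)*(-44) = (√(16² + 49)*183)*(-44) = (√(256 + 49)*183)*(-44) = (√305*183)*(-44) = (183*√305)*(-44) = -8052*√305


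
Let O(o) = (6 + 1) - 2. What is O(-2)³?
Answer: 125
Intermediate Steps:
O(o) = 5 (O(o) = 7 - 2 = 5)
O(-2)³ = 5³ = 125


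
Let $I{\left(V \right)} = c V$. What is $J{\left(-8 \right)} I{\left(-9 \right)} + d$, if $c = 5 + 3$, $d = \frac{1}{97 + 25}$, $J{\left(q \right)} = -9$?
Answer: $\frac{79057}{122} \approx 648.01$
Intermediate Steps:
$d = \frac{1}{122} \approx 0.0081967$
$c = 8$
$I{\left(V \right)} = 8 V$
$J{\left(-8 \right)} I{\left(-9 \right)} + d = - 9 \cdot 8 \left(-9\right) + \frac{1}{122} = \left(-9\right) \left(-72\right) + \frac{1}{122} = 648 + \frac{1}{122} = \frac{79057}{122}$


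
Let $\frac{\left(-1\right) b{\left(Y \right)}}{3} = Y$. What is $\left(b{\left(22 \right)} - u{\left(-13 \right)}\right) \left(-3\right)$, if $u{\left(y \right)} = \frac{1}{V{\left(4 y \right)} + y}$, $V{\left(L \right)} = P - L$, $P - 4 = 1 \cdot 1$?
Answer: $\frac{8715}{44} \approx 198.07$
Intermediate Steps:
$b{\left(Y \right)} = - 3 Y$
$P = 5$ ($P = 4 + 1 \cdot 1 = 4 + 1 = 5$)
$V{\left(L \right)} = 5 - L$
$u{\left(y \right)} = \frac{1}{5 - 3 y}$ ($u{\left(y \right)} = \frac{1}{\left(5 - 4 y\right) + y} = \frac{1}{5 - 3 y}$)
$\left(b{\left(22 \right)} - u{\left(-13 \right)}\right) \left(-3\right) = \left(\left(-3\right) 22 - - \frac{1}{-5 + 3 \left(-13\right)}\right) \left(-3\right) = \left(-66 - - \frac{1}{-5 - 39}\right) \left(-3\right) = \left(-66 - - \frac{1}{-44}\right) \left(-3\right) = \left(-66 - \left(-1\right) \left(- \frac{1}{44}\right)\right) \left(-3\right) = \left(-66 - \frac{1}{44}\right) \left(-3\right) = \left(- \frac{2905}{44}\right) \left(-3\right) = \frac{8715}{44}$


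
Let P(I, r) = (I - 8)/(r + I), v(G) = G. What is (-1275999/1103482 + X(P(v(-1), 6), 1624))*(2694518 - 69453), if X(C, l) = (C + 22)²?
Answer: 5893123872533791/5517410 ≈ 1.0681e+9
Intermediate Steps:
P(I, r) = (-8 + I)/(I + r)
X(C, l) = (22 + C)²
(-1275999/1103482 + X(P(v(-1), 6), 1624))*(2694518 - 69453) = (-1275999/1103482 + (22 + (-8 - 1)/(-1 + 6))²)*(2694518 - 69453) = (-1275999*1/1103482 + (22 - 9/5)²)*2625065 = (-1275999/1103482 + (22 + (⅕)*(-9))²)*2625065 = (-1275999/1103482 + (22 - 9/5)²)*2625065 = (-1275999/1103482 + (101/5)²)*2625065 = (-1275999/1103482 + 10201/25)*2625065 = (11224719907/27587050)*2625065 = 5893123872533791/5517410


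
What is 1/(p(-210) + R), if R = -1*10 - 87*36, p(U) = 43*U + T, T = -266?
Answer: -1/12438 ≈ -8.0399e-5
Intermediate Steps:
p(U) = -266 + 43*U (p(U) = 43*U - 266 = -266 + 43*U)
R = -3142 (R = -10 - 3132 = -3142)
1/(p(-210) + R) = 1/((-266 + 43*(-210)) - 3142) = 1/((-266 - 9030) - 3142) = 1/(-9296 - 3142) = 1/(-12438) = -1/12438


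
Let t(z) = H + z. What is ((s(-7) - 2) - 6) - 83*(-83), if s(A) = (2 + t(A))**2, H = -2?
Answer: 6930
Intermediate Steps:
t(z) = -2 + z
s(A) = A**2 (s(A) = (2 + (-2 + A))**2 = A**2)
((s(-7) - 2) - 6) - 83*(-83) = (((-7)**2 - 2) - 6) - 83*(-83) = ((49 - 2) - 6) + 6889 = (47 - 6) + 6889 = 41 + 6889 = 6930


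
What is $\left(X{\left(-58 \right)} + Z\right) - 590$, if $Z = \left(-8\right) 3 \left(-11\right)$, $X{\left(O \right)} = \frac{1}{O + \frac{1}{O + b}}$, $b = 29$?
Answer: $- \frac{548687}{1683} \approx -326.02$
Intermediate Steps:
$X{\left(O \right)} = \frac{1}{O + \frac{1}{29 + O}}$ ($X{\left(O \right)} = \frac{1}{O + \frac{1}{O + 29}} = \frac{1}{O + \frac{1}{29 + O}}$)
$Z = 264$ ($Z = \left(-24\right) \left(-11\right) = 264$)
$\left(X{\left(-58 \right)} + Z\right) - 590 = \left(\frac{29 - 58}{1 + \left(-58\right)^{2} + 29 \left(-58\right)} + 264\right) - 590 = \left(\frac{1}{1 + 3364 - 1682} \left(-29\right) + 264\right) - 590 = \left(\frac{1}{1683} \left(-29\right) + 264\right) - 590 = \left(- \frac{29}{1683} + 264\right) - 590 = \frac{444283}{1683} - 590 = - \frac{548687}{1683}$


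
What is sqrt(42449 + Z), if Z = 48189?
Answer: sqrt(90638) ≈ 301.06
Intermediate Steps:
sqrt(42449 + Z) = sqrt(42449 + 48189) = sqrt(90638)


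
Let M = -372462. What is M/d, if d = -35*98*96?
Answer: 62077/54880 ≈ 1.1311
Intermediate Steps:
d = -329280 (d = -3430*96 = -329280)
M/d = -372462/(-329280) = -372462*(-1/329280) = 62077/54880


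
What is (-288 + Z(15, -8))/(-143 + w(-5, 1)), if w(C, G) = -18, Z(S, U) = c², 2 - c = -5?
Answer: 239/161 ≈ 1.4845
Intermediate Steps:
c = 7 (c = 2 - 1*(-5) = 2 + 5 = 7)
Z(S, U) = 49 (Z(S, U) = 7² = 49)
(-288 + Z(15, -8))/(-143 + w(-5, 1)) = (-288 + 49)/(-143 - 18) = -239/(-161) = -239*(-1/161) = 239/161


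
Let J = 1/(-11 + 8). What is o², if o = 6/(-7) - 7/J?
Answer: 19881/49 ≈ 405.73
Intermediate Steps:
J = -⅓ (J = 1/(-3) = -⅓ ≈ -0.33333)
o = 141/7 (o = 6/(-7) - 7/(-⅓) = 6*(-⅐) - 7*(-3) = -6/7 + 21 = 141/7 ≈ 20.143)
o² = (141/7)² = 19881/49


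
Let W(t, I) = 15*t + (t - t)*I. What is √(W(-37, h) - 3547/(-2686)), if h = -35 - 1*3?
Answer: I*√3994573538/2686 ≈ 23.53*I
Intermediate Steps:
h = -38 (h = -35 - 3 = -38)
W(t, I) = 15*t (W(t, I) = 15*t + 0*I = 15*t + 0 = 15*t)
√(W(-37, h) - 3547/(-2686)) = √(15*(-37) - 3547/(-2686)) = √(-555 - 3547*(-1/2686)) = √(-555 + 3547/2686) = √(-1487183/2686) = I*√3994573538/2686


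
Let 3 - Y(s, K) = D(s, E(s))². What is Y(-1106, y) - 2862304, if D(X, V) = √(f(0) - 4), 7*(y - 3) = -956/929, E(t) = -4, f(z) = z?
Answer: -2862297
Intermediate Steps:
y = 18553/6503 (y = 3 + (-956/929)/7 = 3 + (-956*1/929)/7 = 3 + (⅐)*(-956/929) = 3 - 956/6503 = 18553/6503 ≈ 2.8530)
D(X, V) = 2*I (D(X, V) = √(0 - 4) = √(-4) = 2*I)
Y(s, K) = 7 (Y(s, K) = 3 - (2*I)² = 3 - 1*(-4) = 3 + 4 = 7)
Y(-1106, y) - 2862304 = 7 - 2862304 = -2862297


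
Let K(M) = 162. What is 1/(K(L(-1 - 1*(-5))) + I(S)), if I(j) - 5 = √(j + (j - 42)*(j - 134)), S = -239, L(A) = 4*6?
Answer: -167/76685 + √104574/76685 ≈ 0.0020392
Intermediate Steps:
L(A) = 24
I(j) = 5 + √(j + (-134 + j)*(-42 + j)) (I(j) = 5 + √(j + (j - 42)*(j - 134)) = 5 + √(j + (-42 + j)*(-134 + j)) = 5 + √(j + (-134 + j)*(-42 + j)))
1/(K(L(-1 - 1*(-5))) + I(S)) = 1/(162 + (5 + √(5628 + (-239)² - 175*(-239)))) = 1/(162 + (5 + √(5628 + 57121 + 41825))) = 1/(162 + (5 + √104574)) = 1/(167 + √104574)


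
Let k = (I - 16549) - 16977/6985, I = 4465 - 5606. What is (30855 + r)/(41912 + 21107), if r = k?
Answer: 91940548/440187715 ≈ 0.20887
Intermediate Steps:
I = -1141
k = -123581627/6985 (k = (-1141 - 16549) - 16977/6985 = -17690 - 16977*1/6985 = -17690 - 16977/6985 = -123581627/6985 ≈ -17692.)
r = -123581627/6985 ≈ -17692.
(30855 + r)/(41912 + 21107) = (30855 - 123581627/6985)/(41912 + 21107) = (91940548/6985)/63019 = (91940548/6985)*(1/63019) = 91940548/440187715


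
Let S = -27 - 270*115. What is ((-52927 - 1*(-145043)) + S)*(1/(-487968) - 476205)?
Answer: -14183803427157199/487968 ≈ -2.9067e+10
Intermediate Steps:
S = -31077 (S = -27 - 31050 = -31077)
((-52927 - 1*(-145043)) + S)*(1/(-487968) - 476205) = ((-52927 - 1*(-145043)) - 31077)*(1/(-487968) - 476205) = ((-52927 + 145043) - 31077)*(-1/487968 - 476205) = (92116 - 31077)*(-232372801441/487968) = 61039*(-232372801441/487968) = -14183803427157199/487968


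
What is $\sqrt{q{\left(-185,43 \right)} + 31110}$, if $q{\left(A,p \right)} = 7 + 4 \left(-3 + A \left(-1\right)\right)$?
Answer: $\sqrt{31845} \approx 178.45$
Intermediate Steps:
$q{\left(A,p \right)} = -5 - 4 A$ ($q{\left(A,p \right)} = 7 + 4 \left(-3 - A\right) = 7 - \left(12 + 4 A\right) = -5 - 4 A$)
$\sqrt{q{\left(-185,43 \right)} + 31110} = \sqrt{\left(-5 - -740\right) + 31110} = \sqrt{\left(-5 + 740\right) + 31110} = \sqrt{735 + 31110} = \sqrt{31845}$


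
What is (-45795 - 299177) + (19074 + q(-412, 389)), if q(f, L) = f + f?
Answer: -326722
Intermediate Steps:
q(f, L) = 2*f
(-45795 - 299177) + (19074 + q(-412, 389)) = (-45795 - 299177) + (19074 + 2*(-412)) = -344972 + (19074 - 824) = -344972 + 18250 = -326722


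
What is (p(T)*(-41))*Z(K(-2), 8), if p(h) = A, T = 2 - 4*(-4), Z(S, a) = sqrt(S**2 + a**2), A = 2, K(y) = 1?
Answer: -82*sqrt(65) ≈ -661.11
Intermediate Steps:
T = 18 (T = 2 + 16 = 18)
p(h) = 2
(p(T)*(-41))*Z(K(-2), 8) = (2*(-41))*sqrt(1**2 + 8**2) = -82*sqrt(1 + 64) = -82*sqrt(65)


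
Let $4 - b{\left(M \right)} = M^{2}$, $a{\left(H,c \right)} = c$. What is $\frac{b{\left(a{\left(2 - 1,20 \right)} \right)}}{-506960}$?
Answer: $\frac{99}{126740} \approx 0.00078113$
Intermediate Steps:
$b{\left(M \right)} = 4 - M^{2}$
$\frac{b{\left(a{\left(2 - 1,20 \right)} \right)}}{-506960} = \frac{4 - 20^{2}}{-506960} = \left(4 - 400\right) \left(- \frac{1}{506960}\right) = \left(-396\right) \left(- \frac{1}{506960}\right) = \frac{99}{126740}$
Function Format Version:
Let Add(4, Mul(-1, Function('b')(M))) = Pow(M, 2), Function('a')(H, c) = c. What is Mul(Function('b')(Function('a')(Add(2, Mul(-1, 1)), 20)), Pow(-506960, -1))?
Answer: Rational(99, 126740) ≈ 0.00078113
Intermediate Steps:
Function('b')(M) = Add(4, Mul(-1, Pow(M, 2)))
Mul(Function('b')(Function('a')(Add(2, Mul(-1, 1)), 20)), Pow(-506960, -1)) = Mul(Add(4, Mul(-1, Pow(20, 2))), Pow(-506960, -1)) = Mul(Add(4, Mul(-1, 400)), Rational(-1, 506960)) = Mul(Add(4, -400), Rational(-1, 506960)) = Mul(-396, Rational(-1, 506960)) = Rational(99, 126740)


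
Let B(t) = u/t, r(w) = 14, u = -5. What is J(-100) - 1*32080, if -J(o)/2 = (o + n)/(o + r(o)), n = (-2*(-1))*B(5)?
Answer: -1379542/43 ≈ -32082.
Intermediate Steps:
B(t) = -5/t
n = -2 (n = (-2*(-1))*(-5/5) = 2*(-5*⅕) = 2*(-1) = -2)
J(o) = -2*(-2 + o)/(14 + o) (J(o) = -2*(o - 2)/(o + 14) = -2*(-2 + o)/(14 + o))
J(-100) - 1*32080 = 2*(2 - 1*(-100))/(14 - 100) - 1*32080 = 2*(2 + 100)/(-86) - 32080 = 2*(-1/86)*102 - 32080 = -102/43 - 32080 = -1379542/43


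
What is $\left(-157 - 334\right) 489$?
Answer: $-240099$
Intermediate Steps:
$\left(-157 - 334\right) 489 = \left(-491\right) 489 = -240099$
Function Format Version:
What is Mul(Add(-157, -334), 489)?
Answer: -240099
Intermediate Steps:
Mul(Add(-157, -334), 489) = Mul(-491, 489) = -240099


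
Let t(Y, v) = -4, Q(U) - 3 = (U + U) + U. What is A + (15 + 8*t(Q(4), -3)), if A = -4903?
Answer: -4920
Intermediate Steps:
Q(U) = 3 + 3*U (Q(U) = 3 + ((U + U) + U) = 3 + (2*U + U) = 3 + 3*U)
A + (15 + 8*t(Q(4), -3)) = -4903 + (15 + 8*(-4)) = -4903 + (15 - 32) = -4903 - 17 = -4920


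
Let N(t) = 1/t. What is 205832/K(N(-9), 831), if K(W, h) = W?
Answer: -1852488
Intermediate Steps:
205832/K(N(-9), 831) = 205832/(1/(-9)) = 205832/(-⅑) = 205832*(-9) = -1852488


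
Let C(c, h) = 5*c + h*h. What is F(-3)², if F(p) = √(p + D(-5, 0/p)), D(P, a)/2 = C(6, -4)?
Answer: 89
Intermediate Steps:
C(c, h) = h² + 5*c (C(c, h) = 5*c + h² = h² + 5*c)
D(P, a) = 92 (D(P, a) = 2*((-4)² + 5*6) = 2*(16 + 30) = 2*46 = 92)
F(p) = √(92 + p) (F(p) = √(p + 92) = √(92 + p))
F(-3)² = (√(92 - 3))² = (√89)² = 89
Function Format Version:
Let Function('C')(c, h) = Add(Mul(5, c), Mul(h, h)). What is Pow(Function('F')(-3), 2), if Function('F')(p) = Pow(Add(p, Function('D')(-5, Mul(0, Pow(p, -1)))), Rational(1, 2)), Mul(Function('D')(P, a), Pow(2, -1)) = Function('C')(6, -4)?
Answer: 89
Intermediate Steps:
Function('C')(c, h) = Add(Pow(h, 2), Mul(5, c)) (Function('C')(c, h) = Add(Mul(5, c), Pow(h, 2)) = Add(Pow(h, 2), Mul(5, c)))
Function('D')(P, a) = 92 (Function('D')(P, a) = Mul(2, Add(Pow(-4, 2), Mul(5, 6))) = Mul(2, Add(16, 30)) = Mul(2, 46) = 92)
Function('F')(p) = Pow(Add(92, p), Rational(1, 2)) (Function('F')(p) = Pow(Add(p, 92), Rational(1, 2)) = Pow(Add(92, p), Rational(1, 2)))
Pow(Function('F')(-3), 2) = Pow(Pow(Add(92, -3), Rational(1, 2)), 2) = Pow(Pow(89, Rational(1, 2)), 2) = 89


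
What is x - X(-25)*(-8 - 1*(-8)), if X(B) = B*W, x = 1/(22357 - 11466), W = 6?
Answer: 1/10891 ≈ 9.1819e-5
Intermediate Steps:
x = 1/10891 ≈ 9.1819e-5
X(B) = 6*B (X(B) = B*6 = 6*B)
x - X(-25)*(-8 - 1*(-8)) = 1/10891 - 6*(-25)*(-8 - 1*(-8)) = 1/10891 - (-150)*(-8 + 8) = 1/10891 - (-150)*0 = 1/10891 - 1*0 = 1/10891 + 0 = 1/10891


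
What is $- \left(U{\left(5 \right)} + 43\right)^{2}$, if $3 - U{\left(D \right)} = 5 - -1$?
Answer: $-1600$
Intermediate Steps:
$U{\left(D \right)} = -3$ ($U{\left(D \right)} = 3 - \left(5 - -1\right) = 3 - \left(5 + 1\right) = 3 - 6 = -3$)
$- \left(U{\left(5 \right)} + 43\right)^{2} = - \left(-3 + 43\right)^{2} = - 40^{2} = \left(-1\right) 1600 = -1600$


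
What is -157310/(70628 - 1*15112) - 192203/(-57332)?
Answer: 37532837/72337348 ≈ 0.51886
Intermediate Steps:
-157310/(70628 - 1*15112) - 192203/(-57332) = -157310/(70628 - 15112) - 192203*(-1/57332) = -157310/55516 + 17473/5212 = -157310*1/55516 + 17473/5212 = -78655/27758 + 17473/5212 = 37532837/72337348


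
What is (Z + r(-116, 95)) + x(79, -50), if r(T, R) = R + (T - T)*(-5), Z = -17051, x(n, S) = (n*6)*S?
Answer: -40656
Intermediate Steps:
x(n, S) = 6*S*n (x(n, S) = (6*n)*S = 6*S*n)
r(T, R) = R (r(T, R) = R + 0*(-5) = R + 0 = R)
(Z + r(-116, 95)) + x(79, -50) = (-17051 + 95) + 6*(-50)*79 = -16956 - 23700 = -40656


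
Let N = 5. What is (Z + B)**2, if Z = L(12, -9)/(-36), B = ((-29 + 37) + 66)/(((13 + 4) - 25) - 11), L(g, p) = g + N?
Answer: 8922169/467856 ≈ 19.070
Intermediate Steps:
L(g, p) = 5 + g (L(g, p) = g + 5 = 5 + g)
B = -74/19 (B = (8 + 66)/((17 - 25) - 11) = 74/(-8 - 11) = 74/(-19) = 74*(-1/19) = -74/19 ≈ -3.8947)
Z = -17/36 (Z = (5 + 12)/(-36) = 17*(-1/36) = -17/36 ≈ -0.47222)
(Z + B)**2 = (-17/36 - 74/19)**2 = (-2987/684)**2 = 8922169/467856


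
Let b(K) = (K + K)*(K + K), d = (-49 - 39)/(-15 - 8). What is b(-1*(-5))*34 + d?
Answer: 78288/23 ≈ 3403.8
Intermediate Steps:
d = 88/23 (d = -88/(-23) = -88*(-1/23) = 88/23 ≈ 3.8261)
b(K) = 4*K² (b(K) = (2*K)*(2*K) = 4*K²)
b(-1*(-5))*34 + d = (4*(-1*(-5))²)*34 + 88/23 = (4*5²)*34 + 88/23 = (4*25)*34 + 88/23 = 100*34 + 88/23 = 3400 + 88/23 = 78288/23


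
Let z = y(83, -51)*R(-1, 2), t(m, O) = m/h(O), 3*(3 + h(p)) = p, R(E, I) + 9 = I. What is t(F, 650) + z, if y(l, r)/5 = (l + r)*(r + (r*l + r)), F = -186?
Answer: 3112182642/641 ≈ 4.8552e+6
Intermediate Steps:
R(E, I) = -9 + I
y(l, r) = 5*(l + r)*(2*r + l*r) (y(l, r) = 5*((l + r)*(r + (r*l + r))) = 5*((l + r)*(r + (l*r + r))) = 5*((l + r)*(r + (r + l*r))) = 5*((l + r)*(2*r + l*r)) = 5*(l + r)*(2*r + l*r))
h(p) = -3 + p/3
t(m, O) = m/(-3 + O/3)
z = 4855200 (z = (5*(-51)*(83² + 2*83 + 2*(-51) + 83*(-51)))*(-9 + 2) = (5*(-51)*(6889 + 166 - 102 - 4233))*(-7) = (5*(-51)*2720)*(-7) = -693600*(-7) = 4855200)
t(F, 650) + z = 3*(-186)/(-9 + 650) + 4855200 = 3*(-186)/641 + 4855200 = 3*(-186)*(1/641) + 4855200 = -558/641 + 4855200 = 3112182642/641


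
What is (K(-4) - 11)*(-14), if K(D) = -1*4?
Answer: 210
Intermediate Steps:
K(D) = -4
(K(-4) - 11)*(-14) = (-4 - 11)*(-14) = -15*(-14) = 210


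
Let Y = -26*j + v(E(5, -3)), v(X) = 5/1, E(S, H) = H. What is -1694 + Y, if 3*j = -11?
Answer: -4781/3 ≈ -1593.7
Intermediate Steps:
j = -11/3 (j = (⅓)*(-11) = -11/3 ≈ -3.6667)
v(X) = 5 (v(X) = 5*1 = 5)
Y = 301/3 (Y = -26*(-11/3) + 5 = 286/3 + 5 = 301/3 ≈ 100.33)
-1694 + Y = -1694 + 301/3 = -4781/3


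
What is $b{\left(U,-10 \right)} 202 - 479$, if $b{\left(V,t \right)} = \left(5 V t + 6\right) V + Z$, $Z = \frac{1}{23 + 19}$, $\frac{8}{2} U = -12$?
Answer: $- \frac{1995214}{21} \approx -95010.0$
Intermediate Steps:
$U = -3$ ($U = \frac{1}{4} \left(-12\right) = -3$)
$Z = \frac{1}{42} \approx 0.02381$
$b{\left(V,t \right)} = \frac{1}{42} + V \left(6 + 5 V t\right)$ ($b{\left(V,t \right)} = \left(5 V t + 6\right) V + \frac{1}{42} = \left(6 + 5 V t\right) V + \frac{1}{42} = V \left(6 + 5 V t\right) + \frac{1}{42} = \frac{1}{42} + V \left(6 + 5 V t\right)$)
$b{\left(U,-10 \right)} 202 - 479 = \left(\frac{1}{42} + 6 \left(-3\right) + 5 \left(-10\right) \left(-3\right)^{2}\right) 202 - 479 = \left(\frac{1}{42} - 18 + 5 \left(-10\right) 9\right) 202 - 479 = \left(\frac{1}{42} - 18 - 450\right) 202 - 479 = \left(- \frac{19655}{42}\right) 202 - 479 = - \frac{1985155}{21} - 479 = - \frac{1995214}{21}$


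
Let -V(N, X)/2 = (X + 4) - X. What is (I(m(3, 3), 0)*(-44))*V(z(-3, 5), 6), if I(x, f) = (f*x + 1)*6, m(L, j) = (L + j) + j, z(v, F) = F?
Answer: 2112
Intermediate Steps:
m(L, j) = L + 2*j
V(N, X) = -8 (V(N, X) = -2*((X + 4) - X) = -2*((4 + X) - X) = -2*4 = -8)
I(x, f) = 6 + 6*f*x (I(x, f) = (1 + f*x)*6 = 6 + 6*f*x)
(I(m(3, 3), 0)*(-44))*V(z(-3, 5), 6) = ((6 + 6*0*(3 + 2*3))*(-44))*(-8) = ((6 + 6*0*(3 + 6))*(-44))*(-8) = ((6 + 6*0*9)*(-44))*(-8) = ((6 + 0)*(-44))*(-8) = (6*(-44))*(-8) = -264*(-8) = 2112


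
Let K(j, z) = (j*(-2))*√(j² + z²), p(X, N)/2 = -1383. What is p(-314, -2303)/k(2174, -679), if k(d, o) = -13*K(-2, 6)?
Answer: 1383*√10/520 ≈ 8.4104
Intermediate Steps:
p(X, N) = -2766 (p(X, N) = 2*(-1383) = -2766)
K(j, z) = -2*j*√(j² + z²) (K(j, z) = (-2*j)*√(j² + z²) = -2*j*√(j² + z²))
k(d, o) = -104*√10 (k(d, o) = -(-26)*(-2)*√((-2)² + 6²) = -(-26)*(-2)*√(4 + 36) = -(-26)*(-2)*√40 = -(-26)*(-2)*2*√10 = -104*√10)
p(-314, -2303)/k(2174, -679) = -2766*(-√10/1040) = -(-1383)*√10/520 = 1383*√10/520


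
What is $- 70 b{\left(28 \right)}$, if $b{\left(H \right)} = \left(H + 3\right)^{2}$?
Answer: $-67270$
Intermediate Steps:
$b{\left(H \right)} = \left(3 + H\right)^{2}$
$- 70 b{\left(28 \right)} = - 70 \left(3 + 28\right)^{2} = - 70 \cdot 31^{2} = \left(-70\right) 961 = -67270$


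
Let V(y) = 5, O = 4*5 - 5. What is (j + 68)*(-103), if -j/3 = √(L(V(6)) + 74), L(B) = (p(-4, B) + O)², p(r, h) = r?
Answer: -7004 + 309*√195 ≈ -2689.1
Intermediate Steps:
O = 15 (O = 20 - 5 = 15)
L(B) = 121 (L(B) = (-4 + 15)² = 11² = 121)
j = -3*√195 (j = -3*√(121 + 74) = -3*√195 ≈ -41.893)
(j + 68)*(-103) = (-3*√195 + 68)*(-103) = (68 - 3*√195)*(-103) = -7004 + 309*√195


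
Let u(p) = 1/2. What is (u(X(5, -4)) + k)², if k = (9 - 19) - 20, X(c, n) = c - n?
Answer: 3481/4 ≈ 870.25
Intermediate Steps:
u(p) = ½
k = -30 (k = -10 - 20 = -30)
(u(X(5, -4)) + k)² = (½ - 30)² = (-59/2)² = 3481/4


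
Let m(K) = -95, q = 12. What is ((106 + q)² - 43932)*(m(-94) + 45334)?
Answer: -1357531912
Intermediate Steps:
((106 + q)² - 43932)*(m(-94) + 45334) = ((106 + 12)² - 43932)*(-95 + 45334) = (118² - 43932)*45239 = (13924 - 43932)*45239 = -30008*45239 = -1357531912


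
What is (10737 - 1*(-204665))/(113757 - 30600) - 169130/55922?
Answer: -1009316383/2325152877 ≈ -0.43409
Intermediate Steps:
(10737 - 1*(-204665))/(113757 - 30600) - 169130/55922 = (10737 + 204665)/83157 - 169130*1/55922 = 215402*(1/83157) - 84565/27961 = 215402/83157 - 84565/27961 = -1009316383/2325152877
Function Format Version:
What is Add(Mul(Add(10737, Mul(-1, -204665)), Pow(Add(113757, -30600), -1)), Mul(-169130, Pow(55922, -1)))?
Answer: Rational(-1009316383, 2325152877) ≈ -0.43409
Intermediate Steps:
Add(Mul(Add(10737, Mul(-1, -204665)), Pow(Add(113757, -30600), -1)), Mul(-169130, Pow(55922, -1))) = Add(Mul(Add(10737, 204665), Pow(83157, -1)), Mul(-169130, Rational(1, 55922))) = Add(Mul(215402, Rational(1, 83157)), Rational(-84565, 27961)) = Add(Rational(215402, 83157), Rational(-84565, 27961)) = Rational(-1009316383, 2325152877)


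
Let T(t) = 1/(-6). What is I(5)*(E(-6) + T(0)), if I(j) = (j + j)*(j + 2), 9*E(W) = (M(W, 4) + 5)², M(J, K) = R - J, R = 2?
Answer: 11725/9 ≈ 1302.8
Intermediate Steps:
M(J, K) = 2 - J
T(t) = -⅙ (T(t) = 1*(-⅙) = -⅙)
E(W) = (7 - W)²/9 (E(W) = ((2 - W) + 5)²/9 = (7 - W)²/9)
I(j) = 2*j*(2 + j) (I(j) = (2*j)*(2 + j) = 2*j*(2 + j))
I(5)*(E(-6) + T(0)) = (2*5*(2 + 5))*((-7 - 6)²/9 - ⅙) = (2*5*7)*((⅑)*(-13)² - ⅙) = 70*((⅑)*169 - ⅙) = 70*(169/9 - ⅙) = 70*(335/18) = 11725/9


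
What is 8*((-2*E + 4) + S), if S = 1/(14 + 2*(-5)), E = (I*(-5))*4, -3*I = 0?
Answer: 34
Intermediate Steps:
I = 0 (I = -1/3*0 = 0)
E = 0 (E = (0*(-5))*4 = 0*4 = 0)
S = 1/4 (S = 1/(14 - 10) = 1/4 ≈ 0.25000)
8*((-2*E + 4) + S) = 8*((-2*0 + 4) + 1/4) = 8*((0 + 4) + 1/4) = 8*(4 + 1/4) = 8*(17/4) = 34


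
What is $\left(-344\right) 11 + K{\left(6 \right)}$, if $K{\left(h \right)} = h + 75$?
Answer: $-3703$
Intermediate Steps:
$K{\left(h \right)} = 75 + h$
$\left(-344\right) 11 + K{\left(6 \right)} = \left(-344\right) 11 + \left(75 + 6\right) = -3784 + 81 = -3703$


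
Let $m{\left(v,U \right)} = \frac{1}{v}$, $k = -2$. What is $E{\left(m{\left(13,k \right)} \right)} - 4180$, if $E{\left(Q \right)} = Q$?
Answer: $- \frac{54339}{13} \approx -4179.9$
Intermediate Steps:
$E{\left(m{\left(13,k \right)} \right)} - 4180 = \frac{1}{13} - 4180 = - \frac{54339}{13}$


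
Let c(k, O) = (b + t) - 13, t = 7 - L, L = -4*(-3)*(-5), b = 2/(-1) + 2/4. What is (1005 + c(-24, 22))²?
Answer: 4473225/4 ≈ 1.1183e+6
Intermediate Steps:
b = -3/2 (b = 2*(-1) + 2*(¼) = -2 + ½ = -3/2 ≈ -1.5000)
L = -60 (L = 12*(-5) = -60)
t = 67 (t = 7 - 1*(-60) = 7 + 60 = 67)
c(k, O) = 105/2 (c(k, O) = (-3/2 + 67) - 13 = 131/2 - 13 = 105/2)
(1005 + c(-24, 22))² = (1005 + 105/2)² = (2115/2)² = 4473225/4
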